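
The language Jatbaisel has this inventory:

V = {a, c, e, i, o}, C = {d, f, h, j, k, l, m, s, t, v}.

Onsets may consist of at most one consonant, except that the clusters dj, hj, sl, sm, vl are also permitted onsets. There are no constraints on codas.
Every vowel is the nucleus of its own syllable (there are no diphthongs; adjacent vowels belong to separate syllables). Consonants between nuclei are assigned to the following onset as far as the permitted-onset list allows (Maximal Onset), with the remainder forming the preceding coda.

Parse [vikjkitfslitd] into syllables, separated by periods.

vikj.kitf.slitd

Vowels present: i, i, i; each is a nucleus, giving 3 syllables.
/i…i/ gap (V1→V2): cluster /kjk/ — the longest permitted-onset suffix is /k/; onset = /k/, preceding coda = /kj/.
/i…i/ gap (V2→V3): /tfsl/ splits as /tf/ + /sl/ (/sl/ is the longest suffix that is a licit onset).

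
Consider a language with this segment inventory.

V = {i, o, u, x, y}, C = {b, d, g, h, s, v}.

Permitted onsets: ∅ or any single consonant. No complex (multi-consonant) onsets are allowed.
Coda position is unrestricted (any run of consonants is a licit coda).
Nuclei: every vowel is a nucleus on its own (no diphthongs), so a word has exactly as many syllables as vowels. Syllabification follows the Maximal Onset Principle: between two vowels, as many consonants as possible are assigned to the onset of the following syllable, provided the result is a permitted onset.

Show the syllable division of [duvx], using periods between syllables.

du.vx

Nuclei (vowels): u, x → 2 syllables.
V1 /u/ – V2 /x/: /v/ → onset of the next syllable (single consonants are always licit onsets).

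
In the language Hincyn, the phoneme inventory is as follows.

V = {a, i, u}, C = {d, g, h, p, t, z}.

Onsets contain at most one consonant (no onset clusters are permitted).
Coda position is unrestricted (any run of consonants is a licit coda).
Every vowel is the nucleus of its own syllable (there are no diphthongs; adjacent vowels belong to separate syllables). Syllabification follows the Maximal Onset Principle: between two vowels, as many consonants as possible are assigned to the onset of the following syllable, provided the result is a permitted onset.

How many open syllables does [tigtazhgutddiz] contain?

0

The vowels are i, a, u, i — 4 nuclei, so 4 syllables.
σ1/σ2 boundary: /gt/ — longest licit onset from the right is /t/, leaving /g/ as coda.
σ2/σ3 boundary: /zhg/ splits as /zh/ + /g/ (/g/ is the longest suffix that is a licit onset).
σ3/σ4 boundary: cluster /tdd/ — the longest permitted-onset suffix is /d/; onset = /d/, preceding coda = /td/.
So the parse is tig.tazh.gutd.diz.
Classifying each syllable: /tig/ (closed), /tazh/ (closed), /gutd/ (closed), /diz/ (closed).
Open syllables: 0.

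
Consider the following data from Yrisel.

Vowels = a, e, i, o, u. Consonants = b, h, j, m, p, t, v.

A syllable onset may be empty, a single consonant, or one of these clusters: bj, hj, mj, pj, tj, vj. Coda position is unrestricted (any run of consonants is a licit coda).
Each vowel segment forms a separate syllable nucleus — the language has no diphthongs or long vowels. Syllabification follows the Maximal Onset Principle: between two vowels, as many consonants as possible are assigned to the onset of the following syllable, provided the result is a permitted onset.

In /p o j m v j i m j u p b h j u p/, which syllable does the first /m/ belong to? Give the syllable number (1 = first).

1

Vowels present: o, i, u, u; each is a nucleus, giving 4 syllables.
/o…i/ gap (V1→V2): cluster /jmvj/ — the longest permitted-onset suffix is /vj/; onset = /vj/, preceding coda = /jm/.
/i…u/ gap (V2→V3): cluster /mj/ — /mj/ is itself a permitted onset, so the whole cluster goes right; preceding coda = ∅.
/u…u/ gap (V3→V4): /pbhj/; trying suffixes from longest down, /hj/ is the first permitted one, so coda /pb/ | onset /hj/.
Putting it together: pojm.vji.mjupb.hjup.
The first /m/ is in the coda of syllable 1 (/pojm/).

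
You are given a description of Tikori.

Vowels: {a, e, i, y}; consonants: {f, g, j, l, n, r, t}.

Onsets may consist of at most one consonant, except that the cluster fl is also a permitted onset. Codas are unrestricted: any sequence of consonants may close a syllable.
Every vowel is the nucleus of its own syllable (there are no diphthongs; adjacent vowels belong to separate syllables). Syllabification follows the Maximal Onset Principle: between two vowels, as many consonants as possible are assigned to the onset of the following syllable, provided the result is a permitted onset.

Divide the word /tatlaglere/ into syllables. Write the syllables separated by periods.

The vowels are a, a, e, e — 4 nuclei, so 4 syllables.
Between /a/ (V1) and /a/ (V2): /tl/; trying suffixes from longest down, /l/ is the first permitted one, so coda /t/ | onset /l/.
Between /a/ (V2) and /e/ (V3): /gl/ — longest licit onset from the right is /l/, leaving /g/ as coda.
Between /e/ (V3) and /e/ (V4): just /r/ — single C goes to the following onset.

tat.lag.le.re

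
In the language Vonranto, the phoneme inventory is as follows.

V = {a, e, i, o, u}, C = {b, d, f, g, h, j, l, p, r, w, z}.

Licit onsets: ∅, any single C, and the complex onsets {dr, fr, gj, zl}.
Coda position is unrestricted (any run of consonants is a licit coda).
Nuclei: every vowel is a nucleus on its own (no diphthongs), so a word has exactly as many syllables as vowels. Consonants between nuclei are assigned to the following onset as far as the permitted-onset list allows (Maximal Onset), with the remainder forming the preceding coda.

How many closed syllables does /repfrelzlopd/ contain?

3

Nuclei (vowels): e, e, o → 3 syllables.
V1 /e/ – V2 /e/: /pfr/ splits as /p/ + /fr/ (/fr/ is the longest suffix that is a licit onset).
V2 /e/ – V3 /o/: /lzl/ splits as /l/ + /zl/ (/zl/ is the longest suffix that is a licit onset).
Result: rep.frel.zlopd.
Classifying each syllable: /rep/ (closed), /frel/ (closed), /zlopd/ (closed).
Closed syllables: 3.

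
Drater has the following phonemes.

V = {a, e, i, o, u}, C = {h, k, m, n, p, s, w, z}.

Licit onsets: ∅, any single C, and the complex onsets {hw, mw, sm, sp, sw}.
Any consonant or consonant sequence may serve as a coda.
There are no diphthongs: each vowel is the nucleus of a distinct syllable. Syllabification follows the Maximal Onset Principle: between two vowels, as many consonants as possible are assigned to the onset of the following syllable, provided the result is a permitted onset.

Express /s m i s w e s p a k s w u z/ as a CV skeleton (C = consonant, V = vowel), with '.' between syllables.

Vowels present: i, e, a, u; each is a nucleus, giving 4 syllables.
V1 /i/ – V2 /e/: /sw/ is a licit onset in full, so it all attaches to the next syllable.
V2 /e/ – V3 /a/: cluster /sp/ — /sp/ is itself a permitted onset, so the whole cluster goes right; preceding coda = ∅.
V3 /a/ – V4 /u/: cluster /ksw/ — the longest permitted-onset suffix is /sw/; onset = /sw/, preceding coda = /k/.
So the parse is smi.swe.spak.swuz.
Mapping each syllable to C/V: /smi/ → CCV, /swe/ → CCV, /spak/ → CCVC, /swuz/ → CCVC.

CCV.CCV.CCVC.CCVC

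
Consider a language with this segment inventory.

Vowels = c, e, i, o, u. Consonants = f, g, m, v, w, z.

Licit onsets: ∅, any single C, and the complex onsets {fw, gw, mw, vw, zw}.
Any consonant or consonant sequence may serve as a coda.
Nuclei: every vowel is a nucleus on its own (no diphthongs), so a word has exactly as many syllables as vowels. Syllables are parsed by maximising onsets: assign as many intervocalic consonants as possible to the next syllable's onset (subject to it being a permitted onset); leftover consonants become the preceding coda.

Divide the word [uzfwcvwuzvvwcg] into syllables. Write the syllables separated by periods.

uz.fwc.vwuzv.vwcg

Vowels present: u, c, u, c; each is a nucleus, giving 4 syllables.
Between /u/ (V1) and /c/ (V2): cluster /zfw/ — the longest permitted-onset suffix is /fw/; onset = /fw/, preceding coda = /z/.
Between /c/ (V2) and /u/ (V3): /vw/ — entire cluster is a permitted onset → onset /vw/, coda ∅.
Between /u/ (V3) and /c/ (V4): cluster /zvvw/ — the longest permitted-onset suffix is /vw/; onset = /vw/, preceding coda = /zv/.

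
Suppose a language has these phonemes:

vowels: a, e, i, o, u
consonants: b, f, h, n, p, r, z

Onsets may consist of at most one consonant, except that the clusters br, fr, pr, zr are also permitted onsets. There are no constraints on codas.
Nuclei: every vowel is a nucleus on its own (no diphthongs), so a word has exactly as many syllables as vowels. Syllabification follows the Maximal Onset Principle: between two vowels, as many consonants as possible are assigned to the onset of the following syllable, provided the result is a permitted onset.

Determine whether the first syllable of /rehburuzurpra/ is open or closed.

closed

The vowels are e, u, u, u, a — 5 nuclei, so 5 syllables.
/e…u/ gap (V1→V2): /hb/ — longest licit onset from the right is /b/, leaving /h/ as coda.
/u…u/ gap (V2→V3): /r/ is a single consonant, so it becomes the next onset.
/u…u/ gap (V3→V4): /z/ is a single consonant, so it becomes the next onset.
/u…a/ gap (V4→V5): /rpr/; trying suffixes from longest down, /pr/ is the first permitted one, so coda /r/ | onset /pr/.
Result: reh.bu.ru.zur.pra.
Syllable 1 is /reh/ with coda /h/, so it is closed.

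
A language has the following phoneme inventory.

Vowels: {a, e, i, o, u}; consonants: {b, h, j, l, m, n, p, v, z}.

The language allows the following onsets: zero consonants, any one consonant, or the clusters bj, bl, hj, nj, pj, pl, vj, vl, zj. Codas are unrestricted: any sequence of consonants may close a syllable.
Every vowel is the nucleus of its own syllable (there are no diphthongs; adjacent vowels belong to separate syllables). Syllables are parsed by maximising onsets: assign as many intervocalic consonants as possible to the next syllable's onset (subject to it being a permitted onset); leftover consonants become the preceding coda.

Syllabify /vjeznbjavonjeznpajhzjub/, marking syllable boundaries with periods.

vjezn.bja.vo.njezn.pajh.zjub

The vowels are e, a, o, e, a, u — 6 nuclei, so 6 syllables.
σ1/σ2 boundary: /znbj/; trying suffixes from longest down, /bj/ is the first permitted one, so coda /zn/ | onset /bj/.
σ2/σ3 boundary: /v/ is a single consonant, so it becomes the next onset.
σ3/σ4 boundary: /nj/ is a licit onset in full, so it all attaches to the next syllable.
σ4/σ5 boundary: /znp/ splits as /zn/ + /p/ (/p/ is the longest suffix that is a licit onset).
σ5/σ6 boundary: /jhzj/; trying suffixes from longest down, /zj/ is the first permitted one, so coda /jh/ | onset /zj/.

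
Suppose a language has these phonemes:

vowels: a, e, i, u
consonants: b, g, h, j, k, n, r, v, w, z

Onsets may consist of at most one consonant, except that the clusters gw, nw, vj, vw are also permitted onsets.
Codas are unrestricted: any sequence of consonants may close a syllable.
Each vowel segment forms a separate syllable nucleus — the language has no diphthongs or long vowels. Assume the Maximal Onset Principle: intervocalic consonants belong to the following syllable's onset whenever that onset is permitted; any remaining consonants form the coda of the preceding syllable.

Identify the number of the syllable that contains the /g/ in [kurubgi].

3

The vowels are u, u, i — 3 nuclei, so 3 syllables.
V1 /u/ – V2 /u/: /r/ → onset of the next syllable (single consonants are always licit onsets).
V2 /u/ – V3 /i/: /bg/; trying suffixes from longest down, /g/ is the first permitted one, so coda /b/ | onset /g/.
Result: ku.rub.gi.
The /g/ is in the onset of syllable 3 (/gi/).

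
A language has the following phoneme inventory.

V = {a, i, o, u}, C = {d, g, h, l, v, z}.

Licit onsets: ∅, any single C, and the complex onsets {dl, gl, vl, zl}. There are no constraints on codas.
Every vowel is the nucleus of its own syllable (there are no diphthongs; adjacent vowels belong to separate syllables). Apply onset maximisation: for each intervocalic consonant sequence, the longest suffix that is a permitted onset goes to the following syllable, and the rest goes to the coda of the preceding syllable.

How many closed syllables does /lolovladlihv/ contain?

Nuclei (vowels): o, o, a, i → 4 syllables.
/o…o/ gap (V1→V2): /l/ → onset of the next syllable (single consonants are always licit onsets).
/o…a/ gap (V2→V3): cluster /vl/ — /vl/ is itself a permitted onset, so the whole cluster goes right; preceding coda = ∅.
/a…i/ gap (V3→V4): cluster /dl/ — /dl/ is itself a permitted onset, so the whole cluster goes right; preceding coda = ∅.
So the parse is lo.lo.vla.dlihv.
Classifying each syllable: /lo/ (open), /lo/ (open), /vla/ (open), /dlihv/ (closed).
Closed syllables: 1.

1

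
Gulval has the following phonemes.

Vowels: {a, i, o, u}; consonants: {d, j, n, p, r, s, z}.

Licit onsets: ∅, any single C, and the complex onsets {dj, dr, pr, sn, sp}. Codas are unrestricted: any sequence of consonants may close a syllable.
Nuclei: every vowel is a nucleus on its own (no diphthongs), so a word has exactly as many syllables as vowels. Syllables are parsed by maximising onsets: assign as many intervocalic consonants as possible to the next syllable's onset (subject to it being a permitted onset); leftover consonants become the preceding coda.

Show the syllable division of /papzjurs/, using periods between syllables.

The vowels are a, u — 2 nuclei, so 2 syllables.
V1 /a/ – V2 /u/: /pzj/ splits as /pz/ + /j/ (/j/ is the longest suffix that is a licit onset).

papz.jurs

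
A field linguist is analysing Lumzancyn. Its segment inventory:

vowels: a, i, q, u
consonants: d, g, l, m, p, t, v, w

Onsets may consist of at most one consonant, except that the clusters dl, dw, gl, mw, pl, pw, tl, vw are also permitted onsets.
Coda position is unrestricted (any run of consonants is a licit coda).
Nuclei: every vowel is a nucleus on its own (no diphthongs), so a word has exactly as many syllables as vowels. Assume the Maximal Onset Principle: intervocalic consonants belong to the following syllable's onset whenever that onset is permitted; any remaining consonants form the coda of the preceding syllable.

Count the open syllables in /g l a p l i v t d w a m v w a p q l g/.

2

Nuclei (vowels): a, i, a, a, q → 5 syllables.
V1 /a/ – V2 /i/: cluster /pl/ — /pl/ is itself a permitted onset, so the whole cluster goes right; preceding coda = ∅.
V2 /i/ – V3 /a/: cluster /vtdw/ — the longest permitted-onset suffix is /dw/; onset = /dw/, preceding coda = /vt/.
V3 /a/ – V4 /a/: cluster /mvw/ — the longest permitted-onset suffix is /vw/; onset = /vw/, preceding coda = /m/.
V4 /a/ – V5 /q/: /p/ → onset of the next syllable (single consonants are always licit onsets).
Syllabification: gla.plivt.dwam.vwa.pqlg.
Classifying each syllable: /gla/ (open), /plivt/ (closed), /dwam/ (closed), /vwa/ (open), /pqlg/ (closed).
Open syllables: 2.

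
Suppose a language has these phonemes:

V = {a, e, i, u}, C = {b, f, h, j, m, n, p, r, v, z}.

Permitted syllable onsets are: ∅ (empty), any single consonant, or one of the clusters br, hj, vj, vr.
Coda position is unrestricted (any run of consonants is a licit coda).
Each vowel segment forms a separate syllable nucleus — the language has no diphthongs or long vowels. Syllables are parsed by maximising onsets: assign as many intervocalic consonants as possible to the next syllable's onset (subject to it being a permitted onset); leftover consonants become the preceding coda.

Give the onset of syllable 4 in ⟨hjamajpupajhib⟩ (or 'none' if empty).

p

The vowels are a, a, u, a, i — 5 nuclei, so 5 syllables.
σ1/σ2 boundary: just /m/ — single C goes to the following onset.
σ2/σ3 boundary: cluster /jp/ — the longest permitted-onset suffix is /p/; onset = /p/, preceding coda = /j/.
σ3/σ4 boundary: /p/ → onset of the next syllable (single consonants are always licit onsets).
σ4/σ5 boundary: cluster /jh/ — the longest permitted-onset suffix is /h/; onset = /h/, preceding coda = /j/.
So the parse is hja.maj.pu.paj.hib.
Syllable 4 is /paj/: onset /p/, nucleus /a/, coda /j/.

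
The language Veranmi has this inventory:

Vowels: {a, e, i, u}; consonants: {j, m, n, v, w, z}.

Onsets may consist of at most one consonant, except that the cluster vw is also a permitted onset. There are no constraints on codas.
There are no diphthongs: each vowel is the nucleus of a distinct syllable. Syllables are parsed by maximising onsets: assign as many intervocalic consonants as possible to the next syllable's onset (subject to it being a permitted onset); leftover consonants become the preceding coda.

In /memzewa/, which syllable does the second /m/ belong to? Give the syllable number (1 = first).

1

The vowels are e, e, a — 3 nuclei, so 3 syllables.
/e…e/ gap (V1→V2): /mz/ splits as /m/ + /z/ (/z/ is the longest suffix that is a licit onset).
/e…a/ gap (V2→V3): /w/ is a single consonant, so it becomes the next onset.
Syllabification: mem.ze.wa.
The second /m/ is in the coda of syllable 1 (/mem/).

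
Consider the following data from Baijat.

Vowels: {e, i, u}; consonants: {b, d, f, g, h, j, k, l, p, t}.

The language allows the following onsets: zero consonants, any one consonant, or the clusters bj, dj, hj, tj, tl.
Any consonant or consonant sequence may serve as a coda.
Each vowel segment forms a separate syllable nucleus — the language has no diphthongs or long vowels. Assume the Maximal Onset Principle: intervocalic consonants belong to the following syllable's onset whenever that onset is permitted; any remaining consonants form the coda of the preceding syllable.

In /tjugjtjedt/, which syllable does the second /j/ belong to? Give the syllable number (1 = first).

Nuclei (vowels): u, e → 2 syllables.
σ1/σ2 boundary: cluster /gjtj/ — the longest permitted-onset suffix is /tj/; onset = /tj/, preceding coda = /gj/.
Putting it together: tjugj.tjedt.
The second /j/ is in the coda of syllable 1 (/tjugj/).

1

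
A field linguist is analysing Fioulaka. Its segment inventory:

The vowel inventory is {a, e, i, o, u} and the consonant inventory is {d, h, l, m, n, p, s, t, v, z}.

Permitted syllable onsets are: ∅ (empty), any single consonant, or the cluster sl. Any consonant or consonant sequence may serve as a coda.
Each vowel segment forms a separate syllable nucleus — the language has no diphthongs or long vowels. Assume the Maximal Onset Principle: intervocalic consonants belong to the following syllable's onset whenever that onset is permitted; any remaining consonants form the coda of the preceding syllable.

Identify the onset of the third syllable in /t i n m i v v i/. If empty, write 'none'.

v

The vowels are i, i, i — 3 nuclei, so 3 syllables.
Between /i/ (V1) and /i/ (V2): /nm/ — longest licit onset from the right is /m/, leaving /n/ as coda.
Between /i/ (V2) and /i/ (V3): /vv/ splits as /v/ + /v/ (/v/ is the longest suffix that is a licit onset).
Result: tin.miv.vi.
Syllable 3 is /vi/: onset /v/, nucleus /i/, coda ∅.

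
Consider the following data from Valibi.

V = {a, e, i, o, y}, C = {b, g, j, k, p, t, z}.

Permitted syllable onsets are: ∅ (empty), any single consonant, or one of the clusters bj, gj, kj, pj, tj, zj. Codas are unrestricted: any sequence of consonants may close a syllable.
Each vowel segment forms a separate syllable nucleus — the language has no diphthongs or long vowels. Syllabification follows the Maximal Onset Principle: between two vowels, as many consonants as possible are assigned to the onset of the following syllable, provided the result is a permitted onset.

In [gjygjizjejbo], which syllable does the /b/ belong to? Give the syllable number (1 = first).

4

Vowels present: y, i, e, o; each is a nucleus, giving 4 syllables.
/y…i/ gap (V1→V2): /gj/ — entire cluster is a permitted onset → onset /gj/, coda ∅.
/i…e/ gap (V2→V3): /zj/ is a licit onset in full, so it all attaches to the next syllable.
/e…o/ gap (V3→V4): cluster /jb/ — the longest permitted-onset suffix is /b/; onset = /b/, preceding coda = /j/.
Putting it together: gjy.gji.zjej.bo.
The /b/ is in the onset of syllable 4 (/bo/).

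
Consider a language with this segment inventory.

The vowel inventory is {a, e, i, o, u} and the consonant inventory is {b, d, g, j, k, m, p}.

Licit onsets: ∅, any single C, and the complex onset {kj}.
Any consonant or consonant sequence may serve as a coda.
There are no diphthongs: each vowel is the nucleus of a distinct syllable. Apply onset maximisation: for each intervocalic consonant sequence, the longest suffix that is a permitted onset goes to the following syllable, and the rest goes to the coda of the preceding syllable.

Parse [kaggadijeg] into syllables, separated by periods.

Nuclei (vowels): a, a, i, e → 4 syllables.
Between /a/ (V1) and /a/ (V2): /gg/ splits as /g/ + /g/ (/g/ is the longest suffix that is a licit onset).
Between /a/ (V2) and /i/ (V3): /d/ → onset of the next syllable (single consonants are always licit onsets).
Between /i/ (V3) and /e/ (V4): /j/ is a single consonant, so it becomes the next onset.

kag.ga.di.jeg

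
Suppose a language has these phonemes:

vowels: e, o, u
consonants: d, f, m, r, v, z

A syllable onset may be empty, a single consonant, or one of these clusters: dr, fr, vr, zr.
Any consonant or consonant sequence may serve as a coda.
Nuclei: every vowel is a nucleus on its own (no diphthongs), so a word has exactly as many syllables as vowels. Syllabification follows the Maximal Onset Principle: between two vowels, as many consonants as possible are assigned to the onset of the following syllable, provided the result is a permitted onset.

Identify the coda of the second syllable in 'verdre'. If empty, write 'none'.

Nuclei (vowels): e, e → 2 syllables.
Between /e/ (V1) and /e/ (V2): /rdr/; trying suffixes from longest down, /dr/ is the first permitted one, so coda /r/ | onset /dr/.
Result: ver.dre.
Syllable 2 is /dre/: onset /dr/, nucleus /e/, coda ∅.

none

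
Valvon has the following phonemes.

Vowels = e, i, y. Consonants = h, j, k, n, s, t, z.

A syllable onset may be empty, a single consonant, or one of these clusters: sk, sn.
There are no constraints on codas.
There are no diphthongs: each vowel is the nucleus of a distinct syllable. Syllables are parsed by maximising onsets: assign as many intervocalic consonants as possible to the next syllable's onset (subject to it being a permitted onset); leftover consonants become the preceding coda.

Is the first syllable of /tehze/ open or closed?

closed

Nuclei (vowels): e, e → 2 syllables.
σ1/σ2 boundary: cluster /hz/ — the longest permitted-onset suffix is /z/; onset = /z/, preceding coda = /h/.
Syllabification: teh.ze.
Syllable 1 is /teh/ with coda /h/, so it is closed.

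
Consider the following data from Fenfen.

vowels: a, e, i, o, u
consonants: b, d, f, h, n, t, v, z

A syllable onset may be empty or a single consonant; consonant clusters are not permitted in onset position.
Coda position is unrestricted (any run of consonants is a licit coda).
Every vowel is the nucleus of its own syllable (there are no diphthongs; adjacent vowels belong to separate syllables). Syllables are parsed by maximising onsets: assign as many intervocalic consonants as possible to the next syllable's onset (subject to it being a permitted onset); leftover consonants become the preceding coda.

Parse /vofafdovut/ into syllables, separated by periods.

vo.faf.do.vut

Vowels present: o, a, o, u; each is a nucleus, giving 4 syllables.
Between /o/ (V1) and /a/ (V2): /f/ is a single consonant, so it becomes the next onset.
Between /a/ (V2) and /o/ (V3): /fd/ — longest licit onset from the right is /d/, leaving /f/ as coda.
Between /o/ (V3) and /u/ (V4): /v/ → onset of the next syllable (single consonants are always licit onsets).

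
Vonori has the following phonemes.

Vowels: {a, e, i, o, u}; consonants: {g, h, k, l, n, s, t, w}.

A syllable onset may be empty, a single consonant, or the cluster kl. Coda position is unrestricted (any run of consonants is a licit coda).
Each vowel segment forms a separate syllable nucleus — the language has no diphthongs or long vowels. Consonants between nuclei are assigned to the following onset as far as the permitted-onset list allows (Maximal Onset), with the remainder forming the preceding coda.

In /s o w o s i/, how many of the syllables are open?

Vowels present: o, o, i; each is a nucleus, giving 3 syllables.
V1 /o/ – V2 /o/: /w/ → onset of the next syllable (single consonants are always licit onsets).
V2 /o/ – V3 /i/: /s/ → onset of the next syllable (single consonants are always licit onsets).
Putting it together: so.wo.si.
Classifying each syllable: /so/ (open), /wo/ (open), /si/ (open).
Open syllables: 3.

3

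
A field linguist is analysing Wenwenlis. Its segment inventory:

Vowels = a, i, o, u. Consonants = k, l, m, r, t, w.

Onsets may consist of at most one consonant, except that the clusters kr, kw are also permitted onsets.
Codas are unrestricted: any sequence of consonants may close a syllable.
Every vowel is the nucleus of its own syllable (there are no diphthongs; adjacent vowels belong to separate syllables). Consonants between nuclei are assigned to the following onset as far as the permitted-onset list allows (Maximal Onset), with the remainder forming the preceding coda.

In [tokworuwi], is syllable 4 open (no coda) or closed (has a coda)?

open

Nuclei (vowels): o, o, u, i → 4 syllables.
V1 /o/ – V2 /o/: cluster /kw/ — /kw/ is itself a permitted onset, so the whole cluster goes right; preceding coda = ∅.
V2 /o/ – V3 /u/: /r/ → onset of the next syllable (single consonants are always licit onsets).
V3 /u/ – V4 /i/: /w/ is a single consonant, so it becomes the next onset.
Putting it together: to.kwo.ru.wi.
Syllable 4 is /wi/; it ends in its nucleus with no coda, so it is open.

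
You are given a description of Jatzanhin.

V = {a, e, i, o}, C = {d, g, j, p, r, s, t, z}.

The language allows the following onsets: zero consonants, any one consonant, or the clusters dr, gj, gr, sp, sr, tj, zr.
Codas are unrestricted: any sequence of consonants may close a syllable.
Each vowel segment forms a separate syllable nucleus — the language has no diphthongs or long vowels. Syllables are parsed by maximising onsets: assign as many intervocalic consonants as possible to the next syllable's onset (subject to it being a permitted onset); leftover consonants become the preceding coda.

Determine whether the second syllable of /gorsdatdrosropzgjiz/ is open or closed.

Nuclei (vowels): o, a, o, o, i → 5 syllables.
σ1/σ2 boundary: /rsd/; trying suffixes from longest down, /d/ is the first permitted one, so coda /rs/ | onset /d/.
σ2/σ3 boundary: cluster /tdr/ — the longest permitted-onset suffix is /dr/; onset = /dr/, preceding coda = /t/.
σ3/σ4 boundary: /sr/ is a licit onset in full, so it all attaches to the next syllable.
σ4/σ5 boundary: /pzgj/ — longest licit onset from the right is /gj/, leaving /pz/ as coda.
Syllabification: gors.dat.dro.sropz.gjiz.
Syllable 2 is /dat/ with coda /t/, so it is closed.

closed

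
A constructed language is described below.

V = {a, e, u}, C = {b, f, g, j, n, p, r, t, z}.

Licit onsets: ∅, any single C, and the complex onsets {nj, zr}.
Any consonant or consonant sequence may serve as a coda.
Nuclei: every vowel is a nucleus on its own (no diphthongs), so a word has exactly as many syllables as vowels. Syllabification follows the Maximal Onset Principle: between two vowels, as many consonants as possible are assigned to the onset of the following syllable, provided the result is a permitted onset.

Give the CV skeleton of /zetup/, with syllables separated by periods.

The vowels are e, u — 2 nuclei, so 2 syllables.
σ1/σ2 boundary: /t/ → onset of the next syllable (single consonants are always licit onsets).
Result: ze.tup.
Mapping each syllable to C/V: /ze/ → CV, /tup/ → CVC.

CV.CVC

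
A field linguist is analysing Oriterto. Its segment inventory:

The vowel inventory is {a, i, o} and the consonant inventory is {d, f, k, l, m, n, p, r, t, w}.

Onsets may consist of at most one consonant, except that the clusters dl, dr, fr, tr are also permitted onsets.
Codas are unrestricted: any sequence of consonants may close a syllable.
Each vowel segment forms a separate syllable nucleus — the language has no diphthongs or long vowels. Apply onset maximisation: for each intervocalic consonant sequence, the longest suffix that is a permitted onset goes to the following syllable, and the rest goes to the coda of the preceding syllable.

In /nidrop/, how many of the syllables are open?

1

The vowels are i, o — 2 nuclei, so 2 syllables.
V1 /i/ – V2 /o/: cluster /dr/ — /dr/ is itself a permitted onset, so the whole cluster goes right; preceding coda = ∅.
Result: ni.drop.
Classifying each syllable: /ni/ (open), /drop/ (closed).
Open syllables: 1.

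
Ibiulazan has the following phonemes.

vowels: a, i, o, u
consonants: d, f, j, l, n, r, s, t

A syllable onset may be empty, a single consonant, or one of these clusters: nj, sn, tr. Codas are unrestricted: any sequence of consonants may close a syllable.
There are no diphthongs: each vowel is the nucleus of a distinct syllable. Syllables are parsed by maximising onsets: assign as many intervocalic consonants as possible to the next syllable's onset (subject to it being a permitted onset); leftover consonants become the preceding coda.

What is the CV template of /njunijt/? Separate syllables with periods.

CCV.CVCC

Vowels present: u, i; each is a nucleus, giving 2 syllables.
V1 /u/ – V2 /i/: just /n/ — single C goes to the following onset.
Putting it together: nju.nijt.
Mapping each syllable to C/V: /nju/ → CCV, /nijt/ → CVCC.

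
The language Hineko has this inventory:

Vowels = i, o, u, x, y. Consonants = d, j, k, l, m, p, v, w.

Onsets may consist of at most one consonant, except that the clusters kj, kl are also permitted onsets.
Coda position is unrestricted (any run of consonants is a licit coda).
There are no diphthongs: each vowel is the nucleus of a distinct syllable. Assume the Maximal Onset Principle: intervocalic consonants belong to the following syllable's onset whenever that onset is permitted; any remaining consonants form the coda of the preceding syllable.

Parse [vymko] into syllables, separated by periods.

Vowels present: y, o; each is a nucleus, giving 2 syllables.
Between /y/ (V1) and /o/ (V2): cluster /mk/ — the longest permitted-onset suffix is /k/; onset = /k/, preceding coda = /m/.

vym.ko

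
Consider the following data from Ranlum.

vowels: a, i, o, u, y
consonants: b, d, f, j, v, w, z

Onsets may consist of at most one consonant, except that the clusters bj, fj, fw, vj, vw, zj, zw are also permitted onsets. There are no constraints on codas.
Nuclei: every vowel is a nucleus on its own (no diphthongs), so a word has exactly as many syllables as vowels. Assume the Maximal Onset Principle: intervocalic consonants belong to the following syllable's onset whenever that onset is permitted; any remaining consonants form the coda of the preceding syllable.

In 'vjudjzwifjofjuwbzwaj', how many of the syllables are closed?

3

The vowels are u, i, o, u, a — 5 nuclei, so 5 syllables.
/u…i/ gap (V1→V2): /djzw/ — longest licit onset from the right is /zw/, leaving /dj/ as coda.
/i…o/ gap (V2→V3): /fj/ — entire cluster is a permitted onset → onset /fj/, coda ∅.
/o…u/ gap (V3→V4): /fj/ is a licit onset in full, so it all attaches to the next syllable.
/u…a/ gap (V4→V5): /wbzw/ — longest licit onset from the right is /zw/, leaving /wb/ as coda.
Result: vjudj.zwi.fjo.fjuwb.zwaj.
Classifying each syllable: /vjudj/ (closed), /zwi/ (open), /fjo/ (open), /fjuwb/ (closed), /zwaj/ (closed).
Closed syllables: 3.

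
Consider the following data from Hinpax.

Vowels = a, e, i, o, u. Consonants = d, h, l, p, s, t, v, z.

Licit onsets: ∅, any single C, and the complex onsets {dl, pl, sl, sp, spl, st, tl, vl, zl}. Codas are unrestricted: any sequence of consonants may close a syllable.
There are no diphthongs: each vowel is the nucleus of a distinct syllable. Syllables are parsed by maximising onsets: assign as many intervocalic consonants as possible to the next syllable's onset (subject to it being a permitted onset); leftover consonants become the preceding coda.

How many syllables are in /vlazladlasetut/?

The vowels are a, a, a, e, u — 5 nuclei, so 5 syllables.

5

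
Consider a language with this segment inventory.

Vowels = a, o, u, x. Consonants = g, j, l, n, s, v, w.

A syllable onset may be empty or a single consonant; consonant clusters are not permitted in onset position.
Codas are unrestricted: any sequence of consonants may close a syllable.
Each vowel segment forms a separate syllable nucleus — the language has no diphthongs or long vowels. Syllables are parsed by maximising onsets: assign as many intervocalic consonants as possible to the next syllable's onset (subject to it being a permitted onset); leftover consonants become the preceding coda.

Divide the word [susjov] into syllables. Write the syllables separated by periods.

Vowels present: u, o; each is a nucleus, giving 2 syllables.
Between /u/ (V1) and /o/ (V2): /sj/ — longest licit onset from the right is /j/, leaving /s/ as coda.

sus.jov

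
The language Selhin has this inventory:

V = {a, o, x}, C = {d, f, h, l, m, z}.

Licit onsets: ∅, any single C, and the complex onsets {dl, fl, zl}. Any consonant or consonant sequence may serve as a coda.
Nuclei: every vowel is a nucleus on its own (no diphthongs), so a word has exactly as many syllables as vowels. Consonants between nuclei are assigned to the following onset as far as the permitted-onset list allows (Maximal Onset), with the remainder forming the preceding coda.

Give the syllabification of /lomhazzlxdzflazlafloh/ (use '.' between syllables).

lom.haz.zlxdz.fla.zla.floh

Nuclei (vowels): o, a, x, a, a, o → 6 syllables.
/o…a/ gap (V1→V2): cluster /mh/ — the longest permitted-onset suffix is /h/; onset = /h/, preceding coda = /m/.
/a…x/ gap (V2→V3): /zzl/ splits as /z/ + /zl/ (/zl/ is the longest suffix that is a licit onset).
/x…a/ gap (V3→V4): /dzfl/; trying suffixes from longest down, /fl/ is the first permitted one, so coda /dz/ | onset /fl/.
/a…a/ gap (V4→V5): /zl/ is a licit onset in full, so it all attaches to the next syllable.
/a…o/ gap (V5→V6): /fl/ is a licit onset in full, so it all attaches to the next syllable.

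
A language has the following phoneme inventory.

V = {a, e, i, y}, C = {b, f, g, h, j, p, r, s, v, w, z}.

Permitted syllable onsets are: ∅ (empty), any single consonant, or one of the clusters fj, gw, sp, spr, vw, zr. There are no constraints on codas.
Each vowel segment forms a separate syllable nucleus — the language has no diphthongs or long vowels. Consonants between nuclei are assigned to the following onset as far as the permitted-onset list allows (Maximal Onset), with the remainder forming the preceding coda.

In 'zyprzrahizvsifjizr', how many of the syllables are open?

2

Vowels present: y, a, i, i, i; each is a nucleus, giving 5 syllables.
σ1/σ2 boundary: cluster /przr/ — the longest permitted-onset suffix is /zr/; onset = /zr/, preceding coda = /pr/.
σ2/σ3 boundary: /h/ is a single consonant, so it becomes the next onset.
σ3/σ4 boundary: cluster /zvs/ — the longest permitted-onset suffix is /s/; onset = /s/, preceding coda = /zv/.
σ4/σ5 boundary: /fj/ — entire cluster is a permitted onset → onset /fj/, coda ∅.
Syllabification: zypr.zra.hizv.si.fjizr.
Classifying each syllable: /zypr/ (closed), /zra/ (open), /hizv/ (closed), /si/ (open), /fjizr/ (closed).
Open syllables: 2.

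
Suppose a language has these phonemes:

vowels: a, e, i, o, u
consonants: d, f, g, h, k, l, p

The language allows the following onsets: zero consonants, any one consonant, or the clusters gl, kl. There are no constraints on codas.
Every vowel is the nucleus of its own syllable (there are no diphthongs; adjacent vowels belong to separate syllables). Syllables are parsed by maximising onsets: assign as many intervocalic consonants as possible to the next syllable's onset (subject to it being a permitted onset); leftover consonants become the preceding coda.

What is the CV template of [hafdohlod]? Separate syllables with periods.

Vowels present: a, o, o; each is a nucleus, giving 3 syllables.
Between /a/ (V1) and /o/ (V2): /fd/ splits as /f/ + /d/ (/d/ is the longest suffix that is a licit onset).
Between /o/ (V2) and /o/ (V3): cluster /hl/ — the longest permitted-onset suffix is /l/; onset = /l/, preceding coda = /h/.
Syllabification: haf.doh.lod.
Mapping each syllable to C/V: /haf/ → CVC, /doh/ → CVC, /lod/ → CVC.

CVC.CVC.CVC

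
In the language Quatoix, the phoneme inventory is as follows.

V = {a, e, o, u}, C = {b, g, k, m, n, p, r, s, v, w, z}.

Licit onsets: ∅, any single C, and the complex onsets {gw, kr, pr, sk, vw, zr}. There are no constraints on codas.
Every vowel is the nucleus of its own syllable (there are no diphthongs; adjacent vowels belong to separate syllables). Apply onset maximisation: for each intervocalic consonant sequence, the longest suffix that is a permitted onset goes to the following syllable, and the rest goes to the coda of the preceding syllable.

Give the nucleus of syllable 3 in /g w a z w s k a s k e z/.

e

The vowels are a, a, e — 3 nuclei, so 3 syllables.
The third nucleus (vowel 3 from the left) is /e/.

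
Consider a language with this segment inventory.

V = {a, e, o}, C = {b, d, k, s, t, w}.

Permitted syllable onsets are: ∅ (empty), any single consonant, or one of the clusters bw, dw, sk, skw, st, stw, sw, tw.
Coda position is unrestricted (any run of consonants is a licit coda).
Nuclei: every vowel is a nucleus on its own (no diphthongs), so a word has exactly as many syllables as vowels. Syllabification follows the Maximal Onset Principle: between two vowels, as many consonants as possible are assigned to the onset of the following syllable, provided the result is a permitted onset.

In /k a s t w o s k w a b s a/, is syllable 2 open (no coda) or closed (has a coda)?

open

Vowels present: a, o, a, a; each is a nucleus, giving 4 syllables.
σ1/σ2 boundary: cluster /stw/ — /stw/ is itself a permitted onset, so the whole cluster goes right; preceding coda = ∅.
σ2/σ3 boundary: /skw/ — entire cluster is a permitted onset → onset /skw/, coda ∅.
σ3/σ4 boundary: /bs/ — longest licit onset from the right is /s/, leaving /b/ as coda.
So the parse is ka.stwo.skwab.sa.
Syllable 2 is /stwo/; it ends in its nucleus with no coda, so it is open.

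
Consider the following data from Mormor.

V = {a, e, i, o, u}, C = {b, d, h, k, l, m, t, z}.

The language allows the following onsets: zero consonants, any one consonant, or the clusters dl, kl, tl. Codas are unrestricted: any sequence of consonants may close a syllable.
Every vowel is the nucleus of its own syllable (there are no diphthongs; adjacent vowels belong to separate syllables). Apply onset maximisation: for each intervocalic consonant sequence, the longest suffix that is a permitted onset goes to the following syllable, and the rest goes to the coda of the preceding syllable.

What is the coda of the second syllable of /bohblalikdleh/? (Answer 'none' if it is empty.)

The vowels are o, a, i, e — 4 nuclei, so 4 syllables.
Between /o/ (V1) and /a/ (V2): /hbl/ splits as /hb/ + /l/ (/l/ is the longest suffix that is a licit onset).
Between /a/ (V2) and /i/ (V3): /l/ → onset of the next syllable (single consonants are always licit onsets).
Between /i/ (V3) and /e/ (V4): /kdl/; trying suffixes from longest down, /dl/ is the first permitted one, so coda /k/ | onset /dl/.
Result: bohb.la.lik.dleh.
Syllable 2 is /la/: onset /l/, nucleus /a/, coda ∅.

none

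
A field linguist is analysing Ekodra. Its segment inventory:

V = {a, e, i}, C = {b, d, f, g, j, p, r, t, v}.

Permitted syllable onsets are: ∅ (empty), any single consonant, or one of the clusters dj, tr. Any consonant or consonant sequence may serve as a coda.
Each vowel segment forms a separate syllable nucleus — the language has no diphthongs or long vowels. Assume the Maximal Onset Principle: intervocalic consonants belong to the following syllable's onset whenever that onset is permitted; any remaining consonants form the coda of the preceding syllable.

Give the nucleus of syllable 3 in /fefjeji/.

i

Vowels present: e, e, i; each is a nucleus, giving 3 syllables.
The third nucleus (vowel 3 from the left) is /i/.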